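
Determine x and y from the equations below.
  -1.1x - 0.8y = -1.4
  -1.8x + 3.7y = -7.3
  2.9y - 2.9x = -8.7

Row-reduce the augmented matrix:
R1 ← R1 / (-11/10).
R2 ← R2 + 9/5·R1.
R3 ← R3 + 29/10·R1.
R2 ← R2 / (551/110).
R1 ← R1 − 8/11·R2.
R3 ← R3 − 551/110·R2.
R3 reduces to 0 = 0, so the extra equation is consistent.
Reading off the reduced rows gives x = 2, y = -1.

x = 2, y = -1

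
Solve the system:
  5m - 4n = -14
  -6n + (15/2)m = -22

no solution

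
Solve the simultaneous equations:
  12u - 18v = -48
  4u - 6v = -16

Row-reduce:
R1 ← R1 / (12).
R2 ← R2 − 4·R1.
Rank is 1 with 2 unknowns, leaving v free.

infinitely many solutions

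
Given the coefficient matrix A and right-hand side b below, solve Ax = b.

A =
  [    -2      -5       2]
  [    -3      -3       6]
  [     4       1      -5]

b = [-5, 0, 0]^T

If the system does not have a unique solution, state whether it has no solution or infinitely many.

Row-reduce the augmented matrix:
R1 ← R1 / (-2).
R2 ← R2 + 3·R1.
R3 ← R3 − 4·R1.
R2 ← R2 / (9/2).
R1 ← R1 − 5/2·R2.
R3 ← R3 + 9·R2.
R3 ← R3 / (5).
R1 ← R1 + 8/3·R3.
R2 ← R2 − 2/3·R3.
Reading off the reduced rows gives x_1 = 1, x_2 = 1, x_3 = 1.

x_1 = 1, x_2 = 1, x_3 = 1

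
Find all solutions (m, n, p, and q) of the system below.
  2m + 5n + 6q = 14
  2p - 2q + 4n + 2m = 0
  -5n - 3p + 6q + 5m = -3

Row-reduce:
R1 ← R1 / (2).
R2 ← R2 − 2·R1.
R3 ← R3 − 5·R1.
R2 ← R2 / (-1).
R1 ← R1 − 5/2·R2.
R3 ← R3 + 35/2·R2.
R3 ← R3 / (-38).
R1 ← R1 − 5·R3.
R2 ← R2 + 2·R3.
Rank is 3 with 4 unknowns, leaving q free.

infinitely many solutions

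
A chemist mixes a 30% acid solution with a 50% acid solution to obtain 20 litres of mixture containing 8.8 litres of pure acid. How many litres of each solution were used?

litres of solution A: 6, litres of solution B: 14

Let a = litres of solution A, b = litres of solution B.
  a + b = 20
  (3/10)a + (1/2)b = 44/5
Row-reduce the augmented matrix:
R2 ← R2 − 3/10·R1.
R2 ← R2 / (1/5).
R1 ← R1 − 1·R2.
Reading off the reduced rows gives a = 6, b = 14.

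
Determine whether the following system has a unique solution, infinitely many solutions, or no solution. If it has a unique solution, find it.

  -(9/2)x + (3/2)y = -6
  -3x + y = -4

Row-reduce:
R1 ← R1 / (-9/2).
R2 ← R2 + 3·R1.
Rank is 1 with 2 unknowns, leaving y free.

infinitely many solutions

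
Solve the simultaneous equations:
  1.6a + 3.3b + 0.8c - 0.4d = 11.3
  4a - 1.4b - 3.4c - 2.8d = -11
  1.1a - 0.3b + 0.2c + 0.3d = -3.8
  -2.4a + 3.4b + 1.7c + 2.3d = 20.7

a = -2, b = 5, c = -2, d = 1

Row-reduce the augmented matrix:
R1 ← R1 / (8/5).
R2 ← R2 − 4·R1.
R3 ← R3 − 11/10·R1.
R4 ← R4 + 12/5·R1.
R2 ← R2 / (-193/20).
R1 ← R1 − 33/16·R2.
R3 ← R3 + 411/160·R2.
R4 ← R4 − 167/20·R2.
R3 ← R3 / (1679/1544).
R1 ← R1 + 505/772·R3.
R2 ← R2 − 108/193·R3.
R4 ← R4 + 3421/1930·R3.
R4 ← R4 / (156211/83950).
R1 ← R1 + 1/1679·R4.
R2 ← R2 + 2988/8395·R4.
R3 ← R3 − 8138/8395·R4.
Reading off the reduced rows gives a = -2, b = 5, c = -2, d = 1.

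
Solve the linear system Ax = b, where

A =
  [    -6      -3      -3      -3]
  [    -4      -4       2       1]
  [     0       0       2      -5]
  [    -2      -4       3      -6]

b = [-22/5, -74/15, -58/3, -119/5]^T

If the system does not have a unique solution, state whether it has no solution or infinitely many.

x_1 = 7/5, x_2 = -1, x_3 = -3, x_4 = 8/3

Row-reduce the augmented matrix:
R1 ← R1 / (-6).
R2 ← R2 + 4·R1.
R4 ← R4 + 2·R1.
R2 ← R2 / (-2).
R1 ← R1 − 1/2·R2.
R4 ← R4 + 3·R2.
R3 ← R3 / (2).
R1 ← R1 − 3/2·R3.
R2 ← R2 + 2·R3.
R4 ← R4 + 2·R3.
R4 ← R4 / (-29/2).
R1 ← R1 − 5·R4.
R2 ← R2 + 13/2·R4.
R3 ← R3 + 5/2·R4.
Reading off the reduced rows gives x_1 = 7/5, x_2 = -1, x_3 = -3, x_4 = 8/3.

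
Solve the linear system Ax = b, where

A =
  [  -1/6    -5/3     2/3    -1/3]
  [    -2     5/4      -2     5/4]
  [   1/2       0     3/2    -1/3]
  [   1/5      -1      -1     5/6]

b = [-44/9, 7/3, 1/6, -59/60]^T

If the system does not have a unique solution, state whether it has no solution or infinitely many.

x_1 = 4/3, x_2 = 5/2, x_3 = 0, x_4 = 3/2

Row-reduce the augmented matrix:
R1 ← R1 / (-1/6).
R2 ← R2 + 2·R1.
R3 ← R3 − 1/2·R1.
R4 ← R4 − 1/5·R1.
R2 ← R2 / (85/4).
R1 ← R1 − 10·R2.
R3 ← R3 + 5·R2.
R4 ← R4 + 3·R2.
R3 ← R3 / (39/34).
R1 ← R1 − 12/17·R3.
R2 ← R2 + 8/17·R3.
R4 ← R4 + 137/85·R3.
R4 ← R4 / (1213/1170).
R1 ← R1 + 16/39·R4.
R2 ← R2 − 121/585·R4.
R3 ← R3 + 10/117·R4.
Reading off the reduced rows gives x_1 = 4/3, x_2 = 5/2, x_3 = 0, x_4 = 3/2.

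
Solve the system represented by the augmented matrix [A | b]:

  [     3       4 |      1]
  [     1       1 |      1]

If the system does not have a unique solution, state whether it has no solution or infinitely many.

Row-reduce the augmented matrix:
R1 ← R1 / (3).
R2 ← R2 − 1·R1.
R2 ← R2 / (-1/3).
R1 ← R1 − 4/3·R2.
Reading off the reduced rows gives x_1 = 3, x_2 = -2.

x_1 = 3, x_2 = -2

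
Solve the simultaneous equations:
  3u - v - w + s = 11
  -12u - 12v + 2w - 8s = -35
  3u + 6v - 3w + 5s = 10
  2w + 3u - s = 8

no solution

Row-reduce:
R1 ← R1 / (3).
R2 ← R2 + 12·R1.
R3 ← R3 − 3·R1.
R4 ← R4 − 3·R1.
R2 ← R2 / (-16).
R1 ← R1 + 1/3·R2.
R3 ← R3 − 7·R2.
R4 ← R4 − 1·R2.
R3 ← R3 / (-23/8).
R1 ← R1 + 7/24·R3.
R2 ← R2 − 1/8·R3.
R4 ← R4 − 23/8·R3.
Row 4 reduces to 0 = 1/2, a contradiction. The system is inconsistent.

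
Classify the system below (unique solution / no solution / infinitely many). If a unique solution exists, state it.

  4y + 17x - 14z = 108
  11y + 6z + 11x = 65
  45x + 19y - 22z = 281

Row-reduce:
R1 ← R1 / (17).
R2 ← R2 − 11·R1.
R3 ← R3 − 45·R1.
R2 ← R2 / (143/17).
R1 ← R1 − 4/17·R2.
R3 ← R3 − 143/17·R2.
Rank is 2 with 3 unknowns, leaving z free.

infinitely many solutions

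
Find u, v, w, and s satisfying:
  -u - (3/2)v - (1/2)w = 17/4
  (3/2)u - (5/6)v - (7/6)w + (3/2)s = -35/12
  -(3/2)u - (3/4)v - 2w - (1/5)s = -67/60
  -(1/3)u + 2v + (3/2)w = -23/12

Row-reduce the augmented matrix:
R1 ← R1 / (-1).
R2 ← R2 − 3/2·R1.
R3 ← R3 + 3/2·R1.
R4 ← R4 + 1/3·R1.
R2 ← R2 / (-37/12).
R1 ← R1 − 3/2·R2.
R3 ← R3 − 3/2·R2.
R4 ← R4 − 5/2·R2.
R3 ← R3 / (-323/148).
R1 ← R1 + 16/37·R3.
R2 ← R2 − 23/37·R3.
R4 ← R4 − 25/222·R3.
R4 ← R4 / (1205/969).
R1 ← R1 − 1009/1615·R4.
R2 ← R2 + 542/1615·R4.
R3 ← R3 + 392/1615·R4.
Reading off the reduced rows gives u = -1, v = -3, w = 5/2, s = -2/3.

u = -1, v = -3, w = 5/2, s = -2/3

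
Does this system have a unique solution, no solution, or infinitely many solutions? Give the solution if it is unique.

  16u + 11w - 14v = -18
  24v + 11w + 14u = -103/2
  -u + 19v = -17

Row-reduce:
R1 ← R1 / (16).
R2 ← R2 − 14·R1.
R3 ← R3 + 1·R1.
R2 ← R2 / (145/4).
R1 ← R1 + 7/8·R2.
R3 ← R3 − 145/8·R2.
Row 3 reduces to 0 = -1/4, a contradiction. The system is inconsistent.

no solution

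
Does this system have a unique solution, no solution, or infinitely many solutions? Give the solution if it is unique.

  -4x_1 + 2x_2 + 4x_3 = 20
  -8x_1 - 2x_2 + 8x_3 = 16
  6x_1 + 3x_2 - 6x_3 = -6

Row-reduce:
R1 ← R1 / (-4).
R2 ← R2 + 8·R1.
R3 ← R3 − 6·R1.
R2 ← R2 / (-6).
R1 ← R1 + 1/2·R2.
R3 ← R3 − 6·R2.
Rank is 2 with 3 unknowns, leaving x_3 free.

infinitely many solutions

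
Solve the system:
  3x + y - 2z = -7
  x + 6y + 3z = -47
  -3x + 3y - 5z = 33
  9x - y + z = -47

x = -5, y = -4, z = -6

Row-reduce the augmented matrix:
R1 ← R1 / (3).
R2 ← R2 − 1·R1.
R3 ← R3 + 3·R1.
R4 ← R4 − 9·R1.
R2 ← R2 / (17/3).
R1 ← R1 − 1/3·R2.
R3 ← R3 − 4·R2.
R4 ← R4 + 4·R2.
R3 ← R3 / (-163/17).
R1 ← R1 + 15/17·R3.
R2 ← R2 − 11/17·R3.
R4 ← R4 − 163/17·R3.
R4 reduces to 0 = 0, so the extra equation is consistent.
Reading off the reduced rows gives x = -5, y = -4, z = -6.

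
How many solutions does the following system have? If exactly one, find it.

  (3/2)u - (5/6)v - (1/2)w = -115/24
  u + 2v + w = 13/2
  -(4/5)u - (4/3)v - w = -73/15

Row-reduce the augmented matrix:
R1 ← R1 / (3/2).
R2 ← R2 − 1·R1.
R3 ← R3 + 4/5·R1.
R2 ← R2 / (23/9).
R1 ← R1 + 5/9·R2.
R3 ← R3 + 16/9·R2.
R3 ← R3 / (-39/115).
R1 ← R1 + 1/23·R3.
R2 ← R2 − 12/23·R3.
Reading off the reduced rows gives u = -1, v = 11/4, w = 2.

u = -1, v = 11/4, w = 2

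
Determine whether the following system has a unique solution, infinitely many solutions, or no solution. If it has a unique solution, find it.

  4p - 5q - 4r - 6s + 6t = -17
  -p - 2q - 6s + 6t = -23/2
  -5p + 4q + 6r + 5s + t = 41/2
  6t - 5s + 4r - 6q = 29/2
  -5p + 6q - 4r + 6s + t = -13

Row-reduce the augmented matrix:
R1 ← R1 / (4).
R2 ← R2 + 1·R1.
R3 ← R3 + 5·R1.
R5 ← R5 + 5·R1.
R2 ← R2 / (-13/4).
R1 ← R1 + 5/4·R2.
R3 ← R3 + 9/4·R2.
R4 ← R4 + 6·R2.
R5 ← R5 + 1/4·R2.
R3 ← R3 / (22/13).
R1 ← R1 + 8/13·R3.
R2 ← R2 − 4/13·R3.
R4 ← R4 − 76/13·R3.
R5 ← R5 + 116/13·R3.
R4 ← R4 / (-5/11).
R1 ← R1 − 26/11·R4.
R2 ← R2 − 20/11·R4.
R3 ← R3 − 35/22·R4.
R5 ← R5 − 146/11·R4.
R5 ← R5 / (-2687/5).
R1 ← R1 + 502/5·R5.
R2 ← R2 + 80·R5.
R3 ← R3 + 131/2·R5.
R4 ← R4 − 212/5·R5.
Reading off the reduced rows gives p = -1/2, q = -3, r = 3, s = 5/2, t = -1/2.

p = -1/2, q = -3, r = 3, s = 5/2, t = -1/2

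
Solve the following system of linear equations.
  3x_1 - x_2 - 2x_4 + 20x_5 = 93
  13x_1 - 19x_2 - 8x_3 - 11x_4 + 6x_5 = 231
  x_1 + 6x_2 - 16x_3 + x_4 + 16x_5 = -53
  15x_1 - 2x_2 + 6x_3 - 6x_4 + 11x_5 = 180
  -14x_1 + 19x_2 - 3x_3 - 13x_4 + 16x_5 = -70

Row-reduce the augmented matrix:
R1 ← R1 / (3).
R2 ← R2 − 13·R1.
R3 ← R3 − 1·R1.
R4 ← R4 − 15·R1.
R5 ← R5 + 14·R1.
R2 ← R2 / (-44/3).
R1 ← R1 + 1/3·R2.
R3 ← R3 − 19/3·R2.
R4 ← R4 − 3·R2.
R5 ← R5 − 43/3·R2.
R3 ← R3 / (-214/11).
R1 ← R1 − 2/11·R3.
R2 ← R2 − 6/11·R3.
R4 ← R4 − 48/11·R3.
R5 ← R5 + 119/11·R3.
R4 ← R4 / (1571/428).
R1 ← R1 + 65/107·R4.
R2 ← R2 − 19/107·R4.
R3 ← R3 + 29/856·R4.
R5 ← R5 + 21383/856·R4.
R5 ← R5 / (-2237825/3142).
R1 ← R1 + 15938/1571·R5.
R2 ← R2 − 15970/1571·R5.
R3 ← R3 − 893/3142·R5.
R4 ← R4 + 47602/1571·R5.
Reading off the reduced rows gives x_1 = 5, x_2 = -6, x_3 = 4, x_4 = -6, x_5 = 3.

x_1 = 5, x_2 = -6, x_3 = 4, x_4 = -6, x_5 = 3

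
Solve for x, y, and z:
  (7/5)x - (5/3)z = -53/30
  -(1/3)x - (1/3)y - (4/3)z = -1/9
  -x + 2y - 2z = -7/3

Row-reduce the augmented matrix:
R1 ← R1 / (7/5).
R2 ← R2 + 1/3·R1.
R3 ← R3 + 1·R1.
R2 ← R2 / (-1/3).
R3 ← R3 − 2·R2.
R3 ← R3 / (-95/7).
R1 ← R1 + 25/21·R3.
R2 ← R2 − 109/21·R3.
Reading off the reduced rows gives x = -2/3, y = -1, z = 1/2.

x = -2/3, y = -1, z = 1/2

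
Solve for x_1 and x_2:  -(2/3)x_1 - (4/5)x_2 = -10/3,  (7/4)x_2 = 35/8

x_1 = 2, x_2 = 5/2

Row-reduce the augmented matrix:
R1 ← R1 / (-2/3).
R2 ← R2 / (7/4).
R1 ← R1 − 6/5·R2.
Reading off the reduced rows gives x_1 = 2, x_2 = 5/2.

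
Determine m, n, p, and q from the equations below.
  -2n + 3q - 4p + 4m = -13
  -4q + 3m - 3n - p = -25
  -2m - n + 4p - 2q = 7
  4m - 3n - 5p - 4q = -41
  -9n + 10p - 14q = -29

Row-reduce the augmented matrix:
R1 ← R1 / (4).
R2 ← R2 − 3·R1.
R3 ← R3 + 2·R1.
R4 ← R4 − 4·R1.
R2 ← R2 / (-3/2).
R1 ← R1 + 1/2·R2.
R3 ← R3 + 2·R2.
R4 ← R4 + 1·R2.
R5 ← R5 + 9·R2.
R3 ← R3 / (-2/3).
R1 ← R1 + 5/3·R3.
R2 ← R2 + 4/3·R3.
R4 ← R4 + 7/3·R3.
R5 ← R5 + 2·R3.
R4 ← R4 / (-121/4).
R1 ← R1 + 67/4·R4.
R2 ← R2 + 23/2·R4.
R3 ← R3 + 47/4·R4.
R5 reduces to 0 = 0, so the extra equation is consistent.
Reading off the reduced rows gives m = 0, n = 3, p = 4, q = 3.

m = 0, n = 3, p = 4, q = 3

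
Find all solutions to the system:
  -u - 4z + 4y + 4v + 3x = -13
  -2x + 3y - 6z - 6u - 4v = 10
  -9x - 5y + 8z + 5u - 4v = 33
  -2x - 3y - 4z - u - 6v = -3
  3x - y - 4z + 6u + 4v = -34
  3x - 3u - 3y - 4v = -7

x = -4, y = 0, z = 2, u = -3, v = 1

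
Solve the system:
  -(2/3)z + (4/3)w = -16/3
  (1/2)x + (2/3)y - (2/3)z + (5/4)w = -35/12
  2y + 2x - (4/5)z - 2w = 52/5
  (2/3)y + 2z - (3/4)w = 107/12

x = -1, y = 4, z = 2, w = -3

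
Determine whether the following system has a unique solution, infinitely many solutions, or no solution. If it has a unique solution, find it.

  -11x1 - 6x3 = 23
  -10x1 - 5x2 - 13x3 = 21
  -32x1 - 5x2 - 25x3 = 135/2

no solution

Row-reduce:
R1 ← R1 / (-11).
R2 ← R2 + 10·R1.
R3 ← R3 + 32·R1.
R2 ← R2 / (-5).
R3 ← R3 + 5·R2.
Row 3 reduces to 0 = 1/2, a contradiction. The system is inconsistent.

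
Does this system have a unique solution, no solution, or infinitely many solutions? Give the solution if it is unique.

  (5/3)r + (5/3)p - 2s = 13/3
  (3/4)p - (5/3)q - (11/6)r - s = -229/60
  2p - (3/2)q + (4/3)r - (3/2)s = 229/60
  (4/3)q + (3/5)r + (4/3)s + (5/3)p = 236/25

p = 3, q = 6/5, r = 7/5, s = 3/2

Row-reduce the augmented matrix:
R1 ← R1 / (5/3).
R2 ← R2 − 3/4·R1.
R3 ← R3 − 2·R1.
R4 ← R4 − 5/3·R1.
R2 ← R2 / (-5/3).
R3 ← R3 + 3/2·R2.
R4 ← R4 − 4/3·R2.
R3 ← R3 / (199/120).
R1 ← R1 − 1·R3.
R2 ← R2 − 31/20·R3.
R4 ← R4 + 47/15·R3.
R4 ← R4 / (76474/14925).
R1 ← R1 + 1788/995·R4.
R2 ← R2 + 861/995·R4.
R3 ← R3 − 594/995·R4.
Reading off the reduced rows gives p = 3, q = 6/5, r = 7/5, s = 3/2.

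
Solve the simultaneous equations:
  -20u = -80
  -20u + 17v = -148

u = 4, v = -4

Row-reduce the augmented matrix:
R1 ← R1 / (-20).
R2 ← R2 + 20·R1.
R2 ← R2 / (17).
Reading off the reduced rows gives u = 4, v = -4.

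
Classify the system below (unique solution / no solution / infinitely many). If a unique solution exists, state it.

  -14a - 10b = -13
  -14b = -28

a = -1/2, b = 2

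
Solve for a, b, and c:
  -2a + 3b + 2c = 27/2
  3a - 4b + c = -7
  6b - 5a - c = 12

a = 0, b = 5/2, c = 3

Row-reduce the augmented matrix:
R1 ← R1 / (-2).
R2 ← R2 − 3·R1.
R3 ← R3 + 5·R1.
R2 ← R2 / (1/2).
R1 ← R1 + 3/2·R2.
R3 ← R3 + 3/2·R2.
R3 ← R3 / (6).
R1 ← R1 − 11·R3.
R2 ← R2 − 8·R3.
Reading off the reduced rows gives a = 0, b = 5/2, c = 3.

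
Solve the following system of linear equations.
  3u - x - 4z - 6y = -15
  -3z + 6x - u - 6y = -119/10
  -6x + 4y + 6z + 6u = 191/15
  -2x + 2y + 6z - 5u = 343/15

x = -3/5, y = 1/3, z = 5/2, u = -6/5

Row-reduce the augmented matrix:
R1 ← R1 / (-1).
R2 ← R2 − 6·R1.
R3 ← R3 + 6·R1.
R4 ← R4 + 2·R1.
R2 ← R2 / (-42).
R1 ← R1 − 6·R2.
R3 ← R3 − 40·R2.
R4 ← R4 − 14·R2.
R3 ← R3 / (30/7).
R1 ← R1 − 1/7·R3.
R2 ← R2 − 9/14·R3.
R4 ← R4 − 5·R3.
R4 ← R4 / (-92/9).
R1 ← R1 + 32/45·R4.
R2 ← R2 + 31/30·R4.
R3 ← R3 − 44/45·R4.
Reading off the reduced rows gives x = -3/5, y = 1/3, z = 5/2, u = -6/5.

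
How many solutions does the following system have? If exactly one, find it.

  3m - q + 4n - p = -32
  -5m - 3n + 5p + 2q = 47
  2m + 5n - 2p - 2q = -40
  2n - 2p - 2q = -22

m = -3, n = -4, p = 2, q = 5

Row-reduce the augmented matrix:
R1 ← R1 / (3).
R2 ← R2 + 5·R1.
R3 ← R3 − 2·R1.
R2 ← R2 / (11/3).
R1 ← R1 − 4/3·R2.
R3 ← R3 − 7/3·R2.
R4 ← R4 − 2·R2.
R3 ← R3 / (-38/11).
R1 ← R1 + 17/11·R3.
R2 ← R2 − 10/11·R3.
R4 ← R4 + 42/11·R3.
R4 ← R4 / (-9/19).
R1 ← R1 − 9/38·R4.
R2 ← R2 + 6/19·R4.
R3 ← R3 − 17/38·R4.
Reading off the reduced rows gives m = -3, n = -4, p = 2, q = 5.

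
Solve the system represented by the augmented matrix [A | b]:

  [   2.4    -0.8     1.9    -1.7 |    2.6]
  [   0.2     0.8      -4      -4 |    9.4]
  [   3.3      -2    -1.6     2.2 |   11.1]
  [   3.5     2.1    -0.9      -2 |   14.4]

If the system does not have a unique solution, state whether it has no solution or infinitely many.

x_1 = 3, x_2 = 1, x_3 = -2, x_4 = 0

Row-reduce the augmented matrix:
R1 ← R1 / (12/5).
R2 ← R2 − 1/5·R1.
R3 ← R3 − 33/10·R1.
R4 ← R4 − 7/2·R1.
R2 ← R2 / (13/15).
R1 ← R1 + 1/3·R2.
R3 ← R3 + 9/10·R2.
R4 ← R4 − 49/15·R2.
R3 ← R3 / (-1109/130).
R1 ← R1 + 21/26·R3.
R2 ← R2 + 499/104·R3.
R4 ← R4 − 12483/1040·R3.
R4 ← R4 / (699509/44360).
R1 ← R1 + 2487/1109·R4.
R2 ← R2 + 21073/4436·R4.
R3 ← R3 + 69/1109·R4.
Reading off the reduced rows gives x_1 = 3, x_2 = 1, x_3 = -2, x_4 = 0.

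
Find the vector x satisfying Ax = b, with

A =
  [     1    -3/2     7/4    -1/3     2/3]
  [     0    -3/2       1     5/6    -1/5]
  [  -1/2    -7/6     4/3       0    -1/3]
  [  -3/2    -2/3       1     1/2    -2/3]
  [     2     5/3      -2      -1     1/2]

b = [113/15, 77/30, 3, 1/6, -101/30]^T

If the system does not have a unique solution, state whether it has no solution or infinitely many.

Row-reduce the augmented matrix:
R3 ← R3 + 1/2·R1.
R4 ← R4 + 3/2·R1.
R5 ← R5 − 2·R1.
R2 ← R2 / (-3/2).
R1 ← R1 + 3/2·R2.
R3 ← R3 + 23/12·R2.
R4 ← R4 + 35/12·R2.
R5 ← R5 − 14/3·R2.
R3 ← R3 / (67/72).
R1 ← R1 − 3/4·R3.
R2 ← R2 + 2/3·R3.
R4 ← R4 − 121/72·R3.
R5 ← R5 + 43/18·R3.
R4 ← R4 / (364/603).
R1 ← R1 + 35/201·R4.
R2 ← R2 + 289/201·R4.
R3 ← R3 + 266/201·R4.
R5 ← R5 + 544/603·R4.
R5 ← R5 / (-373/910).
R1 ← R1 − 287/390·R5.
R2 ← R2 − 853/910·R5.
R3 ← R3 − 11/13·R5.
R4 ← R4 − 393/910·R5.
Reading off the reduced rows gives x_1 = 0, x_2 = -8/5, x_3 = 8/5, x_4 = -1, x_5 = 3.

x_1 = 0, x_2 = -8/5, x_3 = 8/5, x_4 = -1, x_5 = 3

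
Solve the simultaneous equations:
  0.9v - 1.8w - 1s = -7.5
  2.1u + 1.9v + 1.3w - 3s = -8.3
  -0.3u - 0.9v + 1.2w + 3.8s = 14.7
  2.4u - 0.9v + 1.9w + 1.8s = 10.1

Row-reduce the augmented matrix:
Swap R1 and R2.
R1 ← R1 / (21/10).
R3 ← R3 + 3/10·R1.
R4 ← R4 − 12/5·R1.
R2 ← R2 / (9/10).
R1 ← R1 − 19/21·R2.
R3 ← R3 + 22/35·R2.
R4 ← R4 + 43/14·R2.
R3 ← R3 / (9/70).
R1 ← R1 − 17/7·R3.
R2 ← R2 + 2·R3.
R4 ← R4 + 401/70·R3.
R4 ← R4 / (9794/81).
R1 ← R1 + 4124/81·R4.
R2 ← R2 − 3278/81·R4.
R3 ← R3 − 1684/81·R4.
Reading off the reduced rows gives u = 0, v = -1, w = 2, s = 3.

u = 0, v = -1, w = 2, s = 3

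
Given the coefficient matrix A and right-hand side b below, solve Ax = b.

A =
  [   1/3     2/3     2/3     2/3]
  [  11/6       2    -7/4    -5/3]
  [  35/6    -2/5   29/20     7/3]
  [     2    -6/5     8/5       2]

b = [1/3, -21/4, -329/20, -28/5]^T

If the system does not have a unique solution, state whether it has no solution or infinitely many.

infinitely many solutions

Row-reduce:
R1 ← R1 / (1/3).
R2 ← R2 − 11/6·R1.
R3 ← R3 − 35/6·R1.
R4 ← R4 − 2·R1.
R2 ← R2 / (-5/3).
R1 ← R1 − 2·R2.
R3 ← R3 + 181/15·R2.
R4 ← R4 + 26/5·R2.
R3 ← R3 / (29).
R1 ← R1 + 9/2·R3.
R2 ← R2 − 13/4·R3.
R4 ← R4 − 29/2·R3.
Rank is 3 with 4 unknowns, leaving x_4 free.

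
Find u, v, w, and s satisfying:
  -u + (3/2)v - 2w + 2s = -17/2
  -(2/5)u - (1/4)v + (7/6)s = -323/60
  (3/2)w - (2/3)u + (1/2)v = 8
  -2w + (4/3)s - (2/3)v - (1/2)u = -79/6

u = -3, v = 3, w = 3, s = -5

Row-reduce the augmented matrix:
R1 ← R1 / (-1).
R2 ← R2 + 2/5·R1.
R3 ← R3 + 2/3·R1.
R4 ← R4 + 1/2·R1.
R2 ← R2 / (-17/20).
R1 ← R1 + 3/2·R2.
R3 ← R3 + 1/2·R2.
R4 ← R4 + 17/12·R2.
R3 ← R3 / (241/102).
R1 ← R1 − 10/17·R3.
R2 ← R2 + 16/17·R3.
R4 ← R4 + 7/3·R3.
R4 ← R4 / (-7841/4338).
R1 ← R1 + 545/241·R4.
R2 ← R2 + 758/723·R4.
R3 ← R3 + 158/241·R4.
Reading off the reduced rows gives u = -3, v = 3, w = 3, s = -5.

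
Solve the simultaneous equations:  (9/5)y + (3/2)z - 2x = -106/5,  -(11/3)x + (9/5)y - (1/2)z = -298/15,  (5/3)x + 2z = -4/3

Row-reduce:
R1 ← R1 / (-2).
R2 ← R2 + 11/3·R1.
R3 ← R3 − 5/3·R1.
R2 ← R2 / (-3/2).
R1 ← R1 + 9/10·R2.
R3 ← R3 − 3/2·R2.
Rank is 2 with 3 unknowns, leaving z free.

infinitely many solutions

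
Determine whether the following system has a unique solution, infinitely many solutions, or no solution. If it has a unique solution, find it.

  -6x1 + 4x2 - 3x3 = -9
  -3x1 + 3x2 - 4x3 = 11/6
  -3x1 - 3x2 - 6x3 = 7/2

x1 = 3, x2 = 1/2, x3 = -7/3

Row-reduce the augmented matrix:
R1 ← R1 / (-6).
R2 ← R2 + 3·R1.
R3 ← R3 + 3·R1.
R1 ← R1 + 2/3·R2.
R3 ← R3 + 5·R2.
R3 ← R3 / (-17).
R1 ← R1 + 7/6·R3.
R2 ← R2 + 5/2·R3.
Reading off the reduced rows gives x1 = 3, x2 = 1/2, x3 = -7/3.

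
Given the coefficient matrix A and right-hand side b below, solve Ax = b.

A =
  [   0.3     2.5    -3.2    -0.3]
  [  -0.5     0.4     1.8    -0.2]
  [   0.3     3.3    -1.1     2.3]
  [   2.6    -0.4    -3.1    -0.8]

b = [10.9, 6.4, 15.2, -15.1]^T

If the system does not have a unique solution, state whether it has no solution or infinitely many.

x_1 = -4, x_2 = 6, x_3 = 1, x_4 = -1

Row-reduce the augmented matrix:
R1 ← R1 / (3/10).
R2 ← R2 + 1/2·R1.
R3 ← R3 − 3/10·R1.
R4 ← R4 − 13/5·R1.
R2 ← R2 / (137/30).
R1 ← R1 − 25/3·R2.
R3 ← R3 − 4/5·R2.
R4 ← R4 + 331/15·R2.
R3 ← R3 / (745/274).
R1 ← R1 + 578/137·R3.
R2 ← R2 + 106/137·R3.
R4 ← R4 − 10357/1370·R3.
R4 ← R4 / (-34093/3725).
R1 ← R1 − 3354/745·R4.
R2 ← R2 − 463/745·R4.
R3 ← R3 − 746/745·R4.
Reading off the reduced rows gives x_1 = -4, x_2 = 6, x_3 = 1, x_4 = -1.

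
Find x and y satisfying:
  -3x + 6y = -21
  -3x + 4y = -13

Row-reduce the augmented matrix:
R1 ← R1 / (-3).
R2 ← R2 + 3·R1.
R2 ← R2 / (-2).
R1 ← R1 + 2·R2.
Reading off the reduced rows gives x = -1, y = -4.

x = -1, y = -4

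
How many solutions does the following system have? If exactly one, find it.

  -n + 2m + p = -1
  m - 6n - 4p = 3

Row-reduce:
R1 ← R1 / (2).
R2 ← R2 − 1·R1.
R2 ← R2 / (-11/2).
R1 ← R1 + 1/2·R2.
Rank is 2 with 3 unknowns, leaving p free.

infinitely many solutions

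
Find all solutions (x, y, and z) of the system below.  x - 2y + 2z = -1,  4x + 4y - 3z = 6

Row-reduce:
R2 ← R2 − 4·R1.
R2 ← R2 / (12).
R1 ← R1 + 2·R2.
Rank is 2 with 3 unknowns, leaving z free.

infinitely many solutions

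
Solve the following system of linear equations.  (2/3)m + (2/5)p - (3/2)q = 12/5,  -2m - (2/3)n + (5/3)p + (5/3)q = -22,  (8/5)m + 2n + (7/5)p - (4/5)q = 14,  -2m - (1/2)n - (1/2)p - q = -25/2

Row-reduce the augmented matrix:
R1 ← R1 / (2/3).
R2 ← R2 + 2·R1.
R3 ← R3 − 8/5·R1.
R4 ← R4 + 2·R1.
R2 ← R2 / (-2/3).
R3 ← R3 − 2·R2.
R4 ← R4 + 1/2·R2.
R3 ← R3 / (226/25).
R1 ← R1 − 3/5·R3.
R2 ← R2 + 43/10·R3.
R4 ← R4 + 29/20·R3.
R4 ← R4 / (-7755/1808).
R1 ← R1 + 423/226·R4.
R2 ← R2 − 1391/904·R4.
R3 ← R3 + 285/452·R4.
Reading off the reduced rows gives m = 6, n = 5, p = -4, q = 0.

m = 6, n = 5, p = -4, q = 0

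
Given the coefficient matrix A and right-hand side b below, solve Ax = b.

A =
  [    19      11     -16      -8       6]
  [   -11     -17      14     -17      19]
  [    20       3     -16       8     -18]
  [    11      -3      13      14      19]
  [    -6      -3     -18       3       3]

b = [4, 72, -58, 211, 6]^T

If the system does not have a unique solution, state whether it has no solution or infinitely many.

Row-reduce the augmented matrix:
R1 ← R1 / (19).
R2 ← R2 + 11·R1.
R3 ← R3 − 20·R1.
R4 ← R4 − 11·R1.
R5 ← R5 + 6·R1.
R2 ← R2 / (-202/19).
R1 ← R1 − 11/19·R2.
R3 ← R3 + 163/19·R2.
R4 ← R4 + 178/19·R2.
R5 ← R5 − 9/19·R2.
R3 ← R3 / (-301/101).
R1 ← R1 + 59/101·R3.
R2 ← R2 + 45/101·R3.
R4 ← R4 − 1827/101·R3.
R5 ← R5 + 2307/101·R3.
R4 ← R4 / (20925/86).
R1 ← R1 + 2480/301·R4.
R2 ← R2 + 912/301·R4.
R3 ← R3 + 6843/602·R4.
R5 ← R5 + 78300/301·R4.
R5 ← R5 / (11112/217).
R1 ← R1 − 104/105·R5.
R2 ← R2 − 5266/5425·R5.
R3 ← R3 − 10887/5425·R5.
R4 ← R4 + 2503/2325·R5.
Reading off the reduced rows gives x_1 = 2, x_2 = -2, x_3 = 1, x_4 = 4, x_5 = 6.

x_1 = 2, x_2 = -2, x_3 = 1, x_4 = 4, x_5 = 6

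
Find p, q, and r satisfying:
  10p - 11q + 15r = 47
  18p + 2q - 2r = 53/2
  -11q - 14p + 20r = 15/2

p = 7/4, q = -2, r = 1/2

Row-reduce the augmented matrix:
R1 ← R1 / (10).
R2 ← R2 − 18·R1.
R3 ← R3 + 14·R1.
R2 ← R2 / (109/5).
R1 ← R1 + 11/10·R2.
R3 ← R3 + 132/5·R2.
R3 ← R3 / (641/109).
R1 ← R1 − 4/109·R3.
R2 ← R2 + 145/109·R3.
Reading off the reduced rows gives p = 7/4, q = -2, r = 1/2.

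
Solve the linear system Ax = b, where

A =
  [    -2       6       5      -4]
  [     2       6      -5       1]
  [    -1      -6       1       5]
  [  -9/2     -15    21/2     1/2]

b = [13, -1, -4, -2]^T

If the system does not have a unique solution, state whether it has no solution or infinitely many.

no solution

Row-reduce:
R1 ← R1 / (-2).
R2 ← R2 − 2·R1.
R3 ← R3 + 1·R1.
R4 ← R4 + 9/2·R1.
R2 ← R2 / (12).
R1 ← R1 + 3·R2.
R3 ← R3 + 9·R2.
R4 ← R4 + 57/2·R2.
R3 ← R3 / (-3/2).
R1 ← R1 + 5/2·R3.
R4 ← R4 + 3/4·R3.
Row 4 reduces to 0 = -2, a contradiction. The system is inconsistent.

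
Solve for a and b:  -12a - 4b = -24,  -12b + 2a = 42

a = 3, b = -3

Row-reduce the augmented matrix:
R1 ← R1 / (-12).
R2 ← R2 − 2·R1.
R2 ← R2 / (-38/3).
R1 ← R1 − 1/3·R2.
Reading off the reduced rows gives a = 3, b = -3.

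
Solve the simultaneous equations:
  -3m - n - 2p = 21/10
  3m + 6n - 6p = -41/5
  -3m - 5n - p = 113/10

m = 2/3, n = -5/2, p = -4/5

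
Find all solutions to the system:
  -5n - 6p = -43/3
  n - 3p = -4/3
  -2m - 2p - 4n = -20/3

Row-reduce the augmented matrix:
Swap R1 and R3.
R1 ← R1 / (-2).
R1 ← R1 − 2·R2.
R3 ← R3 + 5·R2.
R3 ← R3 / (-21).
R1 ← R1 − 7·R3.
R2 ← R2 + 3·R3.
Reading off the reduced rows gives m = -1, n = 5/3, p = 1.

m = -1, n = 5/3, p = 1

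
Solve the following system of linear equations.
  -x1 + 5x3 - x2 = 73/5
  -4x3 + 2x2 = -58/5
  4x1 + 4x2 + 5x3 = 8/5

Row-reduce the augmented matrix:
R1 ← R1 / (-1).
R3 ← R3 − 4·R1.
R2 ← R2 / (2).
R1 ← R1 − 1·R2.
R3 ← R3 / (25).
R1 ← R1 + 3·R3.
R2 ← R2 + 2·R3.
Reading off the reduced rows gives x1 = -8/5, x2 = -1, x3 = 12/5.

x1 = -8/5, x2 = -1, x3 = 12/5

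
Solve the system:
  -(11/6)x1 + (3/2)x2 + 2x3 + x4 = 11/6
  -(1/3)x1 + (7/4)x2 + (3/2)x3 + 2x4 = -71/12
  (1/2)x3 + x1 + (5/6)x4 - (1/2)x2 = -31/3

infinitely many solutions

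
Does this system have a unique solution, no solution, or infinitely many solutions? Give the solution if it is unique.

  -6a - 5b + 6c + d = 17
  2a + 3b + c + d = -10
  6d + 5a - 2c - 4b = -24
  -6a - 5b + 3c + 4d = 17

a = -4, b = 0, c = -1, d = -1

Row-reduce the augmented matrix:
R1 ← R1 / (-6).
R2 ← R2 − 2·R1.
R3 ← R3 − 5·R1.
R4 ← R4 + 6·R1.
R2 ← R2 / (4/3).
R1 ← R1 − 5/6·R2.
R3 ← R3 + 49/6·R2.
R3 ← R3 / (171/8).
R1 ← R1 + 23/8·R3.
R2 ← R2 − 9/4·R3.
R4 ← R4 + 3·R3.
R4 ← R4 / (97/19).
R1 ← R1 − 58/57·R4.
R2 ← R2 + 11/19·R4.
R3 ← R3 − 40/57·R4.
Reading off the reduced rows gives a = -4, b = 0, c = -1, d = -1.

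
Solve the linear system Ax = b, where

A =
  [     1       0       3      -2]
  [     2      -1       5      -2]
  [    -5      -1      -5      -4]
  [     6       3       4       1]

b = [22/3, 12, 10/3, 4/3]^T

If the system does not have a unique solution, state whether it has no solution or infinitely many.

Row-reduce the augmented matrix:
R2 ← R2 − 2·R1.
R3 ← R3 + 5·R1.
R4 ← R4 − 6·R1.
R2 ← R2 / (-1).
R3 ← R3 + 1·R2.
R4 ← R4 − 3·R2.
R3 ← R3 / (11).
R1 ← R1 − 3·R3.
R2 ← R2 − 1·R3.
R4 ← R4 + 17·R3.
R4 ← R4 / (-63/11).
R1 ← R1 − 26/11·R4.
R2 ← R2 + 6/11·R4.
R3 ← R3 + 16/11·R4.
Reading off the reduced rows gives x_1 = 2, x_2 = -8/3, x_3 = 0, x_4 = -8/3.

x_1 = 2, x_2 = -8/3, x_3 = 0, x_4 = -8/3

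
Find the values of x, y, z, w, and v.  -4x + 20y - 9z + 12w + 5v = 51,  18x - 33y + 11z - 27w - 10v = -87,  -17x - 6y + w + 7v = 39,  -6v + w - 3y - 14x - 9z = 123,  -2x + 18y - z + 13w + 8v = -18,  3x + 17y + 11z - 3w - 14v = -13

x = -4, y = 1, z = -6, w = -2, v = -3

Row-reduce the augmented matrix:
R1 ← R1 / (-4).
R2 ← R2 − 18·R1.
R3 ← R3 + 17·R1.
R4 ← R4 + 14·R1.
R5 ← R5 + 2·R1.
R6 ← R6 − 3·R1.
R2 ← R2 / (57).
R1 ← R1 + 5·R2.
R3 ← R3 + 91·R2.
R4 ← R4 + 73·R2.
R5 ← R5 − 8·R2.
R6 ← R6 − 32·R2.
R3 ← R3 / (-2017/228).
R1 ← R1 + 77/228·R3.
R2 ← R2 + 59/114·R3.
R4 ← R4 + 871/57·R3.
R5 ← R5 − 871/114·R3.
R6 ← R6 − 4745/228·R3.
R4 ← R4 / (11070/2017).
R1 ← R1 + 743/2017·R4.
R2 ← R2 − 1769/2017·R4.
R3 ← R3 − 1572/2017·R4.
R5 ← R5 + 5535/2017·R4.
R6 ← R6 + 51187/2017·R4.
Swap R5 and R6.
R5 ← R5 / (-93052/1107).
R1 ← R1 + 1700/1107·R5.
R2 ← R2 − 2942/1107·R5.
R3 ← R3 − 671/369·R5.
R4 ← R4 + 3499/1107·R5.
R6 reduces to 0 = 0, so the extra equation is consistent.
Reading off the reduced rows gives x = -4, y = 1, z = -6, w = -2, v = -3.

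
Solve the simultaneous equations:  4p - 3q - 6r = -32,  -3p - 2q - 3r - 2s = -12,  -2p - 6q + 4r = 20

infinitely many solutions

Row-reduce:
R1 ← R1 / (4).
R2 ← R2 + 3·R1.
R3 ← R3 + 2·R1.
R2 ← R2 / (-17/4).
R1 ← R1 + 3/4·R2.
R3 ← R3 + 15/2·R2.
R3 ← R3 / (242/17).
R1 ← R1 + 3/17·R3.
R2 ← R2 − 30/17·R3.
Rank is 3 with 4 unknowns, leaving s free.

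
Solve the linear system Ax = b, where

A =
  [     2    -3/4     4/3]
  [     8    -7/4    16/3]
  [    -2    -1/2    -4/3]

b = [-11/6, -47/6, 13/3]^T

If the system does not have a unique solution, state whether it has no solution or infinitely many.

Row-reduce:
R1 ← R1 / (2).
R2 ← R2 − 8·R1.
R3 ← R3 + 2·R1.
R2 ← R2 / (5/4).
R1 ← R1 + 3/8·R2.
R3 ← R3 + 5/4·R2.
Row 3 reduces to 0 = 2, a contradiction. The system is inconsistent.

no solution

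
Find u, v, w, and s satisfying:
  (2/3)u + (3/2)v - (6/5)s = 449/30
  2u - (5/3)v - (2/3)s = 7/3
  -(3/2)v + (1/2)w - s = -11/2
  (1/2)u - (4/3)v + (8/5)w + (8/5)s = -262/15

Row-reduce the augmented matrix:
R1 ← R1 / (2/3).
R2 ← R2 − 2·R1.
R4 ← R4 − 1/2·R1.
R2 ← R2 / (-37/6).
R1 ← R1 − 9/4·R2.
R3 ← R3 + 3/2·R2.
R4 ← R4 + 59/24·R2.
R3 ← R3 / (1/2).
R4 ← R4 − 8/5·R3.
R4 ← R4 / (37817/5550).
R1 ← R1 + 27/37·R4.
R2 ← R2 + 88/185·R4.
R3 ← R3 + 634/185·R4.
Reading off the reduced rows gives u = 4, v = 5, w = -4, s = -4.

u = 4, v = 5, w = -4, s = -4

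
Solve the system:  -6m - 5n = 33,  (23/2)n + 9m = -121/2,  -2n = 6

no solution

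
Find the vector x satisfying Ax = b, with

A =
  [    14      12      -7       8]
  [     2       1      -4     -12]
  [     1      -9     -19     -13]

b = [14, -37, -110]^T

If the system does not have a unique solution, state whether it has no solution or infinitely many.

infinitely many solutions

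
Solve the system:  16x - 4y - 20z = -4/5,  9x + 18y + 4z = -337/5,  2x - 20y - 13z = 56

Row-reduce the augmented matrix:
R1 ← R1 / (16).
R2 ← R2 − 9·R1.
R3 ← R3 − 2·R1.
R2 ← R2 / (81/4).
R1 ← R1 + 1/4·R2.
R3 ← R3 + 39/2·R2.
R3 ← R3 / (113/27).
R1 ← R1 + 86/81·R3.
R2 ← R2 − 61/81·R3.
Reading off the reduced rows gives x = -3, y = -9/5, z = -2.

x = -3, y = -9/5, z = -2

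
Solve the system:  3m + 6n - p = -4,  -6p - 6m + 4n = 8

Row-reduce:
R1 ← R1 / (3).
R2 ← R2 + 6·R1.
R2 ← R2 / (16).
R1 ← R1 − 2·R2.
Rank is 2 with 3 unknowns, leaving p free.

infinitely many solutions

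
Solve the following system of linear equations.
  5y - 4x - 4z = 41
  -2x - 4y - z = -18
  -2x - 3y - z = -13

x = 2, y = 5, z = -6

Row-reduce the augmented matrix:
R1 ← R1 / (-4).
R2 ← R2 + 2·R1.
R3 ← R3 + 2·R1.
R2 ← R2 / (-13/2).
R1 ← R1 + 5/4·R2.
R3 ← R3 + 11/2·R2.
R3 ← R3 / (2/13).
R1 ← R1 − 21/26·R3.
R2 ← R2 + 2/13·R3.
Reading off the reduced rows gives x = 2, y = 5, z = -6.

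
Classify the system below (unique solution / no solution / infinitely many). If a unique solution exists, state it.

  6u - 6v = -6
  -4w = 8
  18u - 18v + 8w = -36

no solution

Row-reduce:
R1 ← R1 / (6).
R3 ← R3 − 18·R1.
R2 ← R2 / (-4).
R3 ← R3 − 8·R2.
Row 3 reduces to 0 = -2, a contradiction. The system is inconsistent.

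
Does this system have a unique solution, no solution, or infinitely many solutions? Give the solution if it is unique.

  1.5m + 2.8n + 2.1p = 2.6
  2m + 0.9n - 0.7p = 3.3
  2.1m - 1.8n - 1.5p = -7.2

m = -2, n = 5, p = -4

Row-reduce the augmented matrix:
R1 ← R1 / (3/2).
R2 ← R2 − 2·R1.
R3 ← R3 − 21/10·R1.
R2 ← R2 / (-17/6).
R1 ← R1 − 28/15·R2.
R3 ← R3 + 143/25·R2.
R3 ← R3 / (1116/425).
R1 ← R1 + 77/85·R3.
R2 ← R2 − 21/17·R3.
Reading off the reduced rows gives m = -2, n = 5, p = -4.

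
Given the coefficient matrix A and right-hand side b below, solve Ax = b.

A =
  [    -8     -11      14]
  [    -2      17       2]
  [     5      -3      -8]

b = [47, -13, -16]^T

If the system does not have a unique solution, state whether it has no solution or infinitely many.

Row-reduce:
R1 ← R1 / (-8).
R2 ← R2 + 2·R1.
R3 ← R3 − 5·R1.
R2 ← R2 / (79/4).
R1 ← R1 − 11/8·R2.
R3 ← R3 + 79/8·R2.
Row 3 reduces to 0 = 1, a contradiction. The system is inconsistent.

no solution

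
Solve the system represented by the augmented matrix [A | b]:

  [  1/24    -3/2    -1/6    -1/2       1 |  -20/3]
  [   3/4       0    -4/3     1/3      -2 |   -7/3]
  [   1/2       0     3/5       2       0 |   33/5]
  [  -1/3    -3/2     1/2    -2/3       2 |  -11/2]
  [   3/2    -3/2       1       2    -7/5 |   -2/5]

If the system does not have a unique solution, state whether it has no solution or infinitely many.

infinitely many solutions

Row-reduce:
R1 ← R1 / (1/24).
R2 ← R2 − 3/4·R1.
R3 ← R3 − 1/2·R1.
R4 ← R4 + 1/3·R1.
R5 ← R5 − 3/2·R1.
R2 ← R2 / (27).
R1 ← R1 + 36·R2.
R3 ← R3 − 18·R2.
R4 ← R4 + 27/2·R2.
R5 ← R5 − 105/2·R2.
R3 ← R3 / (67/45).
R1 ← R1 + 16/9·R3.
R2 ← R2 − 5/81·R3.
R5 ← R5 − 203/54·R3.
Swap R4 and R5.
R4 ← R4 / (-530/201).
R1 ← R1 − 172/67·R4.
R2 ← R2 − 164/603·R4.
R3 ← R3 − 80/67·R4.
Rank is 4 with 5 unknowns, leaving x_5 free.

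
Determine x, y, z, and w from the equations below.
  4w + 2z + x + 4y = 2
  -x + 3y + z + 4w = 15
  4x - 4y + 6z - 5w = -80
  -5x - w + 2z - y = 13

Row-reduce the augmented matrix:
R2 ← R2 + 1·R1.
R3 ← R3 − 4·R1.
R4 ← R4 + 5·R1.
R2 ← R2 / (7).
R1 ← R1 − 4·R2.
R3 ← R3 + 20·R2.
R4 ← R4 − 19·R2.
R3 ← R3 / (46/7).
R1 ← R1 − 2/7·R3.
R2 ← R2 − 3/7·R3.
R4 ← R4 − 27/7·R3.
R4 ← R4 / (-175/46).
R1 ← R1 + 15/23·R4.
R2 ← R2 − 47/46·R4.
R3 ← R3 − 13/46·R4.
Reading off the reduced rows gives x = -6, y = 5, z = -6, w = 0.

x = -6, y = 5, z = -6, w = 0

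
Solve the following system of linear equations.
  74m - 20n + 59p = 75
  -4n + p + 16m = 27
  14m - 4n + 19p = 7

Row-reduce:
R1 ← R1 / (74).
R2 ← R2 − 16·R1.
R3 ← R3 − 14·R1.
R2 ← R2 / (12/37).
R1 ← R1 + 10/37·R2.
R3 ← R3 + 8/37·R2.
Rank is 2 with 3 unknowns, leaving p free.

infinitely many solutions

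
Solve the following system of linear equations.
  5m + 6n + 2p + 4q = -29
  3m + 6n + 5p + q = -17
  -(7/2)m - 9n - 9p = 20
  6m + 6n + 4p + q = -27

Row-reduce:
R1 ← R1 / (5).
R2 ← R2 − 3·R1.
R3 ← R3 + 7/2·R1.
R4 ← R4 − 6·R1.
R2 ← R2 / (12/5).
R1 ← R1 − 6/5·R2.
R3 ← R3 + 24/5·R2.
R4 ← R4 + 6/5·R2.
Swap R3 and R4.
R3 ← R3 / (7/2).
R1 ← R1 + 3/2·R3.
R2 ← R2 − 19/12·R3.
Row 4 reduces to 0 = 1/2, a contradiction. The system is inconsistent.

no solution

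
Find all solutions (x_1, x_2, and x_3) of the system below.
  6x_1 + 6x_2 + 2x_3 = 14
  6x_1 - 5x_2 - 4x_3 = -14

Row-reduce:
R1 ← R1 / (6).
R2 ← R2 − 6·R1.
R2 ← R2 / (-11).
R1 ← R1 − 1·R2.
Rank is 2 with 3 unknowns, leaving x_3 free.

infinitely many solutions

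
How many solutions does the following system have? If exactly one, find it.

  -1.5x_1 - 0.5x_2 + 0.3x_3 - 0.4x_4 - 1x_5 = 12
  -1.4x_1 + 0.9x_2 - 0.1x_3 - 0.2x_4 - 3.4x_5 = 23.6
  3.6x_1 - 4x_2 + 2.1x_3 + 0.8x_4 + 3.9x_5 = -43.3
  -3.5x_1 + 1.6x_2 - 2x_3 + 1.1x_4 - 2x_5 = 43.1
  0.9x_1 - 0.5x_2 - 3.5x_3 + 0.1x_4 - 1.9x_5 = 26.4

x_1 = -6, x_2 = -2, x_3 = -6, x_4 = 3, x_5 = -5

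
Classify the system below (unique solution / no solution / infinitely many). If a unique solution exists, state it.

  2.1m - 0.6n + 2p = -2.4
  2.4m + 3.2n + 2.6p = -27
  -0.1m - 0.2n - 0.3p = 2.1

m = 0, n = -6, p = -3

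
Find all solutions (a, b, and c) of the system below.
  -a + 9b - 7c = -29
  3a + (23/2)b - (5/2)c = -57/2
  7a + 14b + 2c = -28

infinitely many solutions

Row-reduce:
R1 ← R1 / (-1).
R2 ← R2 − 3·R1.
R3 ← R3 − 7·R1.
R2 ← R2 / (77/2).
R1 ← R1 + 9·R2.
R3 ← R3 − 77·R2.
Rank is 2 with 3 unknowns, leaving c free.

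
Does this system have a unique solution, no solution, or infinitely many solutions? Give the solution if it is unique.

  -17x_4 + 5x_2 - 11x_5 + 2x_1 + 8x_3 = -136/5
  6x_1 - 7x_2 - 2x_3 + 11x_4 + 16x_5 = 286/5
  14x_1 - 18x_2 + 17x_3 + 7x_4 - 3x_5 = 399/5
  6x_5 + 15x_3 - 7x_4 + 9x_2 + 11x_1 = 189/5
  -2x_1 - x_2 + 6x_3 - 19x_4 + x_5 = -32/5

x_1 = 7/5, x_2 = -7/5, x_3 = 2, x_4 = 1, x_5 = 2

Row-reduce the augmented matrix:
R1 ← R1 / (2).
R2 ← R2 − 6·R1.
R3 ← R3 − 14·R1.
R4 ← R4 − 11·R1.
R5 ← R5 + 2·R1.
R2 ← R2 / (-22).
R1 ← R1 − 5/2·R2.
R3 ← R3 + 53·R2.
R4 ← R4 + 37/2·R2.
R5 ← R5 − 4·R2.
R3 ← R3 / (260/11).
R1 ← R1 − 23/22·R3.
R2 ← R2 − 13/11·R3.
R4 ← R4 + 157/22·R3.
R5 ← R5 − 102/11·R3.
R4 ← R4 / (14201/520).
R1 ← R1 + 219/520·R4.
R2 ← R2 + 33/20·R4.
R3 ← R3 + 257/260·R4.
R5 ← R5 + 2023/130·R4.
R5 ← R5 / (326973/14201).
R1 ← R1 − 62523/28402·R5.
R2 ← R2 − 1807/2582·R5.
R3 ← R3 + 40593/28402·R5.
R4 ← R4 − 12477/28402·R5.
Reading off the reduced rows gives x_1 = 7/5, x_2 = -7/5, x_3 = 2, x_4 = 1, x_5 = 2.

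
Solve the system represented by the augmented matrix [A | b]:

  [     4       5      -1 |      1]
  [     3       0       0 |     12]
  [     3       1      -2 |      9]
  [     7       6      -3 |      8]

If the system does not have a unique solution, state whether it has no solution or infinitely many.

no solution

Row-reduce:
R1 ← R1 / (4).
R2 ← R2 − 3·R1.
R3 ← R3 − 3·R1.
R4 ← R4 − 7·R1.
R2 ← R2 / (-15/4).
R1 ← R1 − 5/4·R2.
R3 ← R3 + 11/4·R2.
R4 ← R4 + 11/4·R2.
R3 ← R3 / (-9/5).
R2 ← R2 + 1/5·R3.
R4 ← R4 + 9/5·R3.
Row 4 reduces to 0 = -2, a contradiction. The system is inconsistent.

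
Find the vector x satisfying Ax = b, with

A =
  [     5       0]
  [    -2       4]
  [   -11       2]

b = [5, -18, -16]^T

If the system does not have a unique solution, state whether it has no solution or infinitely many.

no solution

Row-reduce:
R1 ← R1 / (5).
R2 ← R2 + 2·R1.
R3 ← R3 + 11·R1.
R2 ← R2 / (4).
R3 ← R3 − 2·R2.
Row 3 reduces to 0 = 3, a contradiction. The system is inconsistent.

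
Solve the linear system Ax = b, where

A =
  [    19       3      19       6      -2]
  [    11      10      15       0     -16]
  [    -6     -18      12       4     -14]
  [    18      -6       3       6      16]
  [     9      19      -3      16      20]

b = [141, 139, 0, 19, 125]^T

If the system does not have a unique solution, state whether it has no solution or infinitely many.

Row-reduce the augmented matrix:
R1 ← R1 / (19).
R2 ← R2 − 11·R1.
R3 ← R3 + 6·R1.
R4 ← R4 − 18·R1.
R5 ← R5 − 9·R1.
R2 ← R2 / (157/19).
R1 ← R1 − 3/19·R2.
R3 ← R3 + 324/19·R2.
R4 ← R4 + 168/19·R2.
R5 ← R5 − 334/19·R2.
R3 ← R3 / (4122/157).
R1 ← R1 − 145/157·R3.
R2 ← R2 − 76/157·R3.
R4 ← R4 + 1683/157·R3.
R5 ← R5 + 3220/157·R3.
R4 ← R4 / (-898/229).
R1 ← R1 − 880/2061·R4.
R2 ← R2 + 818/2061·R4.
R3 ← R3 + 100/2061·R4.
R5 ← R5 − 40298/2061·R4.
R5 ← R5 / (-262433/4041).
R1 ← R1 + 91/4041·R5.
R2 ← R2 − 2849/4041·R5.
R3 ← R3 + 6143/4041·R5.
R4 ← R4 − 3771/898·R5.
Reading off the reduced rows gives x_1 = 2, x_2 = 4, x_3 = 3, x_4 = 5, x_5 = -2.

x_1 = 2, x_2 = 4, x_3 = 3, x_4 = 5, x_5 = -2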